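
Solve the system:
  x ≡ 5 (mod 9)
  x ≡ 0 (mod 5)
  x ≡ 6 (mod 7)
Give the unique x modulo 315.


Moduli 9, 5, 7 are pairwise coprime; by CRT there is a unique solution modulo M = 9 · 5 · 7 = 315.
Solve pairwise, accumulating the modulus:
  Start with x ≡ 5 (mod 9).
  Combine with x ≡ 0 (mod 5): since gcd(9, 5) = 1, we get a unique residue mod 45.
    Write x = 5 + 9·t and substitute into x ≡ 0 (mod 5): 9·t ≡ 0 − 5 = -5 (mod 5).
    Reduce coefficients mod 5: 4·t ≡ 0 (mod 5).
    The inverse of 4 mod 5 is 4 (since 4·4 = 16 = 3·5 + 1), so t ≡ 4·0 = 0 ≡ 0 (mod 5).
    Then x = 5 + 9·0 = 5, valid modulo lcm(9, 5) = 45: x ≡ 5 (mod 45).
  Combine with x ≡ 6 (mod 7): since gcd(45, 7) = 1, we get a unique residue mod 315.
    Write x = 5 + 45·t and substitute into x ≡ 6 (mod 7): 45·t ≡ 6 − 5 = 1 (mod 7).
    Reduce coefficients mod 7: 3·t ≡ 1 (mod 7).
    The inverse of 3 mod 7 is 5 (since 3·5 = 15 = 2·7 + 1), so t ≡ 5·1 = 5 ≡ 5 (mod 7).
    Then x = 5 + 45·5 = 230, valid modulo lcm(45, 7) = 315: x ≡ 230 (mod 315).
Verify: 230 mod 9 = 5 ✓, 230 mod 5 = 0 ✓, 230 mod 7 = 6 ✓.

x ≡ 230 (mod 315).


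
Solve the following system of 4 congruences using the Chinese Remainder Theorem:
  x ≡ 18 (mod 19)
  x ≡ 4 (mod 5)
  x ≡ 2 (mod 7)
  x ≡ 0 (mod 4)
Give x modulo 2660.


Product of moduli M = 19 · 5 · 7 · 4 = 2660.
Merge one congruence at a time:
  Start: x ≡ 18 (mod 19).
  Combine with x ≡ 4 (mod 5); new modulus lcm = 95.
    Write x = 18 + 19·t and substitute into x ≡ 4 (mod 5): 19·t ≡ 4 − 18 = -14 (mod 5).
    Reduce coefficients mod 5: 4·t ≡ 1 (mod 5).
    The inverse of 4 mod 5 is 4 (since 4·4 = 16 = 3·5 + 1), so t ≡ 4·1 = 4 ≡ 4 (mod 5).
    Then x = 18 + 19·4 = 94, valid modulo lcm(19, 5) = 95: x ≡ 94 (mod 95).
  Combine with x ≡ 2 (mod 7); new modulus lcm = 665.
    Write x = 94 + 95·t and substitute into x ≡ 2 (mod 7): 95·t ≡ 2 − 94 = -92 (mod 7).
    Reduce coefficients mod 7: 4·t ≡ 6 (mod 7).
    The inverse of 4 mod 7 is 2 (since 4·2 = 8 = 1·7 + 1), so t ≡ 2·6 = 12 ≡ 5 (mod 7).
    Then x = 94 + 95·5 = 569, valid modulo lcm(95, 7) = 665: x ≡ 569 (mod 665).
  Combine with x ≡ 0 (mod 4); new modulus lcm = 2660.
    Write x = 569 + 665·t and substitute into x ≡ 0 (mod 4): 665·t ≡ 0 − 569 = -569 (mod 4).
    Reduce coefficients mod 4: 1·t ≡ 3 (mod 4).
    So t ≡ 3 (mod 4).
    Then x = 569 + 665·3 = 2564, valid modulo lcm(665, 4) = 2660: x ≡ 2564 (mod 2660).
Verify against each original: 2564 mod 19 = 18, 2564 mod 5 = 4, 2564 mod 7 = 2, 2564 mod 4 = 0.

x ≡ 2564 (mod 2660).


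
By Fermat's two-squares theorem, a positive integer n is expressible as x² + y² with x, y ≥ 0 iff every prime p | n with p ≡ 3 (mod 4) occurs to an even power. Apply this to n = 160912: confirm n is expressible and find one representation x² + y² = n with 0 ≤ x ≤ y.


Step 1: Factor n = 160912 = 2^4 · 89 · 113.
Step 2: Check the mod-4 condition on each prime factor: 2 = 2 (special); 89 ≡ 1 (mod 4), exponent 1; 113 ≡ 1 (mod 4), exponent 1.
All primes ≡ 3 (mod 4) appear to even exponent (or don't appear), so by the two-squares theorem n IS expressible as a sum of two squares.
Step 3: Build a representation. Group n = k² · m with k = 4 and m = 89 · 113 = 10057 (a product of primes ≡ 1 (mod 4)); a representation of m scales to one of n via (k·x)² + (k·y)² = k²(x² + y²). Each prime p ≡ 1 (mod 4) is itself a sum of two squares; find a² by testing p − a² for a perfect square:
  89: 89 − 1² = 88, 89 − 2² = 85, 89 − 3² = 80, 89 − 4² = 73, 89 − 5² = 64 = 8² ⇒ 89 = 5² + 8².
  113: 113 − 1² = 112, 113 − 2² = 109, 113 − 3² = 104, 113 − 4² = 97, 113 − 5² = 88, 113 − 6² = 77, 113 − 7² = 64 = 8² ⇒ 113 = 7² + 8².
  Combine using the Brahmagupta–Fibonacci identity (a² + b²)(c² + d²) = (ac − bd)² + (ad + bc)² = (ac + bd)² + (ad − bc)²:
  89 · 113 = 10057: from (5² + 8²)(7² + 8²), take (5·7 − 8·8, 5·8 + 8·7) = (35 − 64, 40 + 56) = (-29, 96); dropping signs (only squares matter) gives (29, 96); check 29² + 96² = 841 + 9216 = 10057 ✓.
  Scale by k = 4: (4·29, 4·96) = (116, 384).
Step 4: Order so x ≤ y and verify: 116² + 384² = 13456 + 147456 = 160912 = n. ✓

n = 160912 = 116² + 384² (one valid representation with x ≤ y).


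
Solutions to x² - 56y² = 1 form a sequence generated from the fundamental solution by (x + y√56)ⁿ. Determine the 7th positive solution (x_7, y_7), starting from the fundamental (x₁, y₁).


Step 1: Find the fundamental solution (x₁, y₁) of x² - 56y² = 1.
  Expand √56 as a continued fraction. a₀ = ⌊√56⌋ = 7; iterate m_{k+1} = d_k·a_k − m_k, d_{k+1} = (56 − m_{k+1}²)/d_k, a_{k+1} = ⌊(a₀ + m_{k+1})/d_{k+1}⌋ (starting m₀ = 0, d₀ = 1), with convergents p_k = a_k·p_{k-1} + p_{k-2}, q_k = a_k·q_{k-1} + q_{k-2} (p₋₁ = 1, q₋₁ = 0):
  k = 0: a₀ = 7; p₀/q₀ = 7/1; p₀² − 56·q₀² = 49 − 56 = -7.
  k = 1: m = 7, d = 7, a = ⌊(7 + 7)/7⌋ = 2; p/q = (2·7 + 1)/(2·1 + 0) = 15/2; p² − 56·q² = 225 − 224 = 1.
  The first convergent with p² − 56·q² = 1 gives the fundamental solution (x₁, y₁) = (15, 2).
Step 2: Apply the recurrence (x_{n+1}, y_{n+1}) = (x₁x_n + 56y₁y_n, x₁y_n + y₁x_n) repeatedly.
  From (x_1, y_1) = (15, 2): x_2 = 15·15 + 56·2·2 = 449; y_2 = 15·2 + 2·15 = 60.
  From (x_2, y_2) = (449, 60): x_3 = 15·449 + 56·2·60 = 13455; y_3 = 15·60 + 2·449 = 1798.
  From (x_3, y_3) = (13455, 1798): x_4 = 15·13455 + 56·2·1798 = 403201; y_4 = 15·1798 + 2·13455 = 53880.
  From (x_4, y_4) = (403201, 53880): x_5 = 15·403201 + 56·2·53880 = 12082575; y_5 = 15·53880 + 2·403201 = 1614602.
  From (x_5, y_5) = (12082575, 1614602): x_6 = 15·12082575 + 56·2·1614602 = 362074049; y_6 = 15·1614602 + 2·12082575 = 48384180.
  From (x_6, y_6) = (362074049, 48384180): x_7 = 15·362074049 + 56·2·48384180 = 10850138895; y_7 = 15·48384180 + 2·362074049 = 1449910798.
Step 3: Verify x_7² - 56·y_7² = 117725514040791821025 - 117725514040791821024 = 1 (should be 1). ✓

(x_1, y_1) = (15, 2); (x_7, y_7) = (10850138895, 1449910798).


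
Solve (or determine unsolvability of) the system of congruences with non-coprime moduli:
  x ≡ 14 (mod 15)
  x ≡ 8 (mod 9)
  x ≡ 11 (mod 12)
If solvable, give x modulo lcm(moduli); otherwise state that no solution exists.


Moduli 15, 9, 12 are not pairwise coprime, so CRT works modulo lcm(m_i) when all pairwise compatibility conditions hold.
Pairwise compatibility: gcd(m_i, m_j) must divide a_i - a_j for every pair.
Merge one congruence at a time:
  Start: x ≡ 14 (mod 15).
  Combine with x ≡ 8 (mod 9): gcd(15, 9) = 3; 8 - 14 = -6, which IS divisible by 3, so compatible.
    Write x = 14 + 15·t and substitute into x ≡ 8 (mod 9): 15·t ≡ 8 − 14 = -6 (mod 9).
    Divide the congruence (and modulus) by g = 3: 5·t ≡ -2 (mod 3).
    Reduce coefficients mod 3: 2·t ≡ 1 (mod 3).
    The inverse of 2 mod 3 is 2 (since 2·2 = 4 = 1·3 + 1), so t ≡ 2·1 = 2 ≡ 2 (mod 3).
    Then x = 14 + 15·2 = 44, valid modulo lcm(15, 9) = 45: x ≡ 44 (mod 45).
  Combine with x ≡ 11 (mod 12): gcd(45, 12) = 3; 11 - 44 = -33, which IS divisible by 3, so compatible.
    Write x = 44 + 45·t and substitute into x ≡ 11 (mod 12): 45·t ≡ 11 − 44 = -33 (mod 12).
    Divide the congruence (and modulus) by g = 3: 15·t ≡ -11 (mod 4).
    Reduce coefficients mod 4: 3·t ≡ 1 (mod 4).
    The inverse of 3 mod 4 is 3 (since 3·3 = 9 = 2·4 + 1), so t ≡ 3·1 = 3 ≡ 3 (mod 4).
    Then x = 44 + 45·3 = 179, valid modulo lcm(45, 12) = 180: x ≡ 179 (mod 180).
Verify: 179 mod 15 = 14, 179 mod 9 = 8, 179 mod 12 = 11.

x ≡ 179 (mod 180).


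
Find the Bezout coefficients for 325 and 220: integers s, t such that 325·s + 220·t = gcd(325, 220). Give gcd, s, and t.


Euclidean algorithm on (325, 220) — divide until remainder is 0:
  325 = 1 · 220 + 105
  220 = 2 · 105 + 10
  105 = 10 · 10 + 5
  10 = 2 · 5 + 0
gcd(325, 220) = 5.
Track Bezout coefficients alongside the remainders: start with r₀ = 325 = a·1 + b·0 (s = 1, t = 0) and r₁ = 220 = a·0 + b·1 (s = 0, t = 1); each new remainder r_{k+1} = r_{k-1} − q_k·r_k inherits s_{k+1} = s_{k-1} − q_k·s_k, t_{k+1} = t_{k-1} − q_k·t_k, so r_k = a·s_k + b·t_k at every step:
  q = 1: r = 105, s = 1 − 1·0 = 1, t = 0 − 1·1 = -1  (check: 325·1 + 220·(-1) = 105)
  q = 2: r = 10, s = 0 − 2·1 = -2, t = 1 − 2·(-1) = 3  (check: 325·(-2) + 220·3 = 10)
  q = 10: r = 5, s = 1 − 10·(-2) = 21, t = -1 − 10·3 = -31  (check: 325·21 + 220·(-31) = 5)
The row with r = 5 (the gcd) gives the Bezout coefficients s = 21, t = -31.
Result: 325 · (21) + 220 · (-31) = 5.

gcd(325, 220) = 5; s = 21, t = -31 (check: 325·21 + 220·(-31) = 5).


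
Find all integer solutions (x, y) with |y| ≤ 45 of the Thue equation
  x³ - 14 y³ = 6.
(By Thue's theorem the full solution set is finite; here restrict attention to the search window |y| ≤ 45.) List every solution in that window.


The equation is x³ - 14y³ = 6. For fixed y, x³ = 14·y³ + 6, so a solution requires the RHS to be a perfect cube.
Strategy: iterate y from -45 to 45, compute RHS = 14·y³ + 6, and check whether it is a (positive or negative) perfect cube.
Check small values of y:
  y = 0: RHS = 6 is not a perfect cube.
  y = 1: RHS = 20 is not a perfect cube.
  y = -1: RHS = -8 = (-2)³ ⇒ x = -2 works.
  y = 2: RHS = 118 is not a perfect cube.
  y = -2: RHS = -106 is not a perfect cube.
  y = 3: RHS = 384 is not a perfect cube.
  y = -3: RHS = -372 is not a perfect cube.
Continuing the search up to |y| = 45 finds no further solutions beyond those listed.
Collected solutions: (-2, -1).

Solutions (with |y| ≤ 45): (-2, -1).


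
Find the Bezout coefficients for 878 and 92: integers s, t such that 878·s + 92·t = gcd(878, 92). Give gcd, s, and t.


Euclidean algorithm on (878, 92) — divide until remainder is 0:
  878 = 9 · 92 + 50
  92 = 1 · 50 + 42
  50 = 1 · 42 + 8
  42 = 5 · 8 + 2
  8 = 4 · 2 + 0
gcd(878, 92) = 2.
Track Bezout coefficients alongside the remainders: start with r₀ = 878 = a·1 + b·0 (s = 1, t = 0) and r₁ = 92 = a·0 + b·1 (s = 0, t = 1); each new remainder r_{k+1} = r_{k-1} − q_k·r_k inherits s_{k+1} = s_{k-1} − q_k·s_k, t_{k+1} = t_{k-1} − q_k·t_k, so r_k = a·s_k + b·t_k at every step:
  q = 9: r = 50, s = 1 − 9·0 = 1, t = 0 − 9·1 = -9  (check: 878·1 + 92·(-9) = 50)
  q = 1: r = 42, s = 0 − 1·1 = -1, t = 1 − 1·(-9) = 10  (check: 878·(-1) + 92·10 = 42)
  q = 1: r = 8, s = 1 − 1·(-1) = 2, t = -9 − 1·10 = -19  (check: 878·2 + 92·(-19) = 8)
  q = 5: r = 2, s = -1 − 5·2 = -11, t = 10 − 5·(-19) = 105  (check: 878·(-11) + 92·105 = 2)
The row with r = 2 (the gcd) gives the Bezout coefficients s = -11, t = 105.
Result: 878 · (-11) + 92 · (105) = 2.

gcd(878, 92) = 2; s = -11, t = 105 (check: 878·(-11) + 92·105 = 2).


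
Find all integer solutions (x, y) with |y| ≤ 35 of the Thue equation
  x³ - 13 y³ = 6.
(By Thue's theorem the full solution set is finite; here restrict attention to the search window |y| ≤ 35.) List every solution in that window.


The equation is x³ - 13y³ = 6. For fixed y, x³ = 13·y³ + 6, so a solution requires the RHS to be a perfect cube.
Strategy: iterate y from -35 to 35, compute RHS = 13·y³ + 6, and check whether it is a (positive or negative) perfect cube.
Check small values of y:
  y = 0: RHS = 6 is not a perfect cube.
  y = 1: RHS = 19 is not a perfect cube.
  y = -1: RHS = -7 is not a perfect cube.
  y = 2: RHS = 110 is not a perfect cube.
  y = -2: RHS = -98 is not a perfect cube.
  y = 3: RHS = 357 is not a perfect cube.
  y = -3: RHS = -345 is not a perfect cube.
Continuing the search up to |y| = 35 finds no solutions either.
No (x, y) in the scanned range satisfies the equation.

No integer solutions with |y| ≤ 35.


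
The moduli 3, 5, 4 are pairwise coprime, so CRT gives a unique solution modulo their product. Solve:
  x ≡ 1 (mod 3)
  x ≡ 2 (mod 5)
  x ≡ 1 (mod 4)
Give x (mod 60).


Moduli 3, 5, 4 are pairwise coprime; by CRT there is a unique solution modulo M = 3 · 5 · 4 = 60.
Solve pairwise, accumulating the modulus:
  Start with x ≡ 1 (mod 3).
  Combine with x ≡ 2 (mod 5): since gcd(3, 5) = 1, we get a unique residue mod 15.
    Write x = 1 + 3·t and substitute into x ≡ 2 (mod 5): 3·t ≡ 2 − 1 = 1 (mod 5).
    The inverse of 3 mod 5 is 2 (since 3·2 = 6 = 1·5 + 1), so t ≡ 2·1 = 2 ≡ 2 (mod 5).
    Then x = 1 + 3·2 = 7, valid modulo lcm(3, 5) = 15: x ≡ 7 (mod 15).
  Combine with x ≡ 1 (mod 4): since gcd(15, 4) = 1, we get a unique residue mod 60.
    Write x = 7 + 15·t and substitute into x ≡ 1 (mod 4): 15·t ≡ 1 − 7 = -6 (mod 4).
    Reduce coefficients mod 4: 3·t ≡ 2 (mod 4).
    The inverse of 3 mod 4 is 3 (since 3·3 = 9 = 2·4 + 1), so t ≡ 3·2 = 6 ≡ 2 (mod 4).
    Then x = 7 + 15·2 = 37, valid modulo lcm(15, 4) = 60: x ≡ 37 (mod 60).
Verify: 37 mod 3 = 1 ✓, 37 mod 5 = 2 ✓, 37 mod 4 = 1 ✓.

x ≡ 37 (mod 60).


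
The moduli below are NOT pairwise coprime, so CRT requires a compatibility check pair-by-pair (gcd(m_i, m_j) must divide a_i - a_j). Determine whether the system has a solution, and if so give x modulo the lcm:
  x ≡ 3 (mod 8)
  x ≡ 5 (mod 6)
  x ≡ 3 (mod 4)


Moduli 8, 6, 4 are not pairwise coprime, so CRT works modulo lcm(m_i) when all pairwise compatibility conditions hold.
Pairwise compatibility: gcd(m_i, m_j) must divide a_i - a_j for every pair.
Merge one congruence at a time:
  Start: x ≡ 3 (mod 8).
  Combine with x ≡ 5 (mod 6): gcd(8, 6) = 2; 5 - 3 = 2, which IS divisible by 2, so compatible.
    Write x = 3 + 8·t and substitute into x ≡ 5 (mod 6): 8·t ≡ 5 − 3 = 2 (mod 6).
    Divide the congruence (and modulus) by g = 2: 4·t ≡ 1 (mod 3).
    Reduce coefficients mod 3: 1·t ≡ 1 (mod 3).
    So t ≡ 1 (mod 3).
    Then x = 3 + 8·1 = 11, valid modulo lcm(8, 6) = 24: x ≡ 11 (mod 24).
  Combine with x ≡ 3 (mod 4): gcd(24, 4) = 4; 3 - 11 = -8, which IS divisible by 4, so compatible.
    Write x = 11 + 24·t and substitute into x ≡ 3 (mod 4): 24·t ≡ 3 − 11 = -8 (mod 4).
    Divide the congruence (and modulus) by g = 4: 6·t ≡ -2 (mod 1).
    Modulo 1 every t works; take t = 0.
    Then x = 11 + 24·0 = 11, valid modulo lcm(24, 4) = 24: x ≡ 11 (mod 24).
Verify: 11 mod 8 = 3, 11 mod 6 = 5, 11 mod 4 = 3.

x ≡ 11 (mod 24).


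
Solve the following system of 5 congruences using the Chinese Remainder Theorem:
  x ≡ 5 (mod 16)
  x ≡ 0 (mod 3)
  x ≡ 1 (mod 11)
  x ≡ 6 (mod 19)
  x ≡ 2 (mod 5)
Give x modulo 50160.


Product of moduli M = 16 · 3 · 11 · 19 · 5 = 50160.
Merge one congruence at a time:
  Start: x ≡ 5 (mod 16).
  Combine with x ≡ 0 (mod 3); new modulus lcm = 48.
    Write x = 5 + 16·t and substitute into x ≡ 0 (mod 3): 16·t ≡ 0 − 5 = -5 (mod 3).
    Reduce coefficients mod 3: 1·t ≡ 1 (mod 3).
    So t ≡ 1 (mod 3).
    Then x = 5 + 16·1 = 21, valid modulo lcm(16, 3) = 48: x ≡ 21 (mod 48).
  Combine with x ≡ 1 (mod 11); new modulus lcm = 528.
    Write x = 21 + 48·t and substitute into x ≡ 1 (mod 11): 48·t ≡ 1 − 21 = -20 (mod 11).
    Reduce coefficients mod 11: 4·t ≡ 2 (mod 11).
    The inverse of 4 mod 11 is 3 (since 4·3 = 12 = 1·11 + 1), so t ≡ 3·2 = 6 ≡ 6 (mod 11).
    Then x = 21 + 48·6 = 309, valid modulo lcm(48, 11) = 528: x ≡ 309 (mod 528).
  Combine with x ≡ 6 (mod 19); new modulus lcm = 10032.
    Write x = 309 + 528·t and substitute into x ≡ 6 (mod 19): 528·t ≡ 6 − 309 = -303 (mod 19).
    Reduce coefficients mod 19: 15·t ≡ 1 (mod 19).
    The inverse of 15 mod 19 is 14 (since 15·14 = 210 = 11·19 + 1), so t ≡ 14·1 = 14 ≡ 14 (mod 19).
    Then x = 309 + 528·14 = 7701, valid modulo lcm(528, 19) = 10032: x ≡ 7701 (mod 10032).
  Combine with x ≡ 2 (mod 5); new modulus lcm = 50160.
    Write x = 7701 + 10032·t and substitute into x ≡ 2 (mod 5): 10032·t ≡ 2 − 7701 = -7699 (mod 5).
    Reduce coefficients mod 5: 2·t ≡ 1 (mod 5).
    The inverse of 2 mod 5 is 3 (since 2·3 = 6 = 1·5 + 1), so t ≡ 3·1 = 3 ≡ 3 (mod 5).
    Then x = 7701 + 10032·3 = 37797, valid modulo lcm(10032, 5) = 50160: x ≡ 37797 (mod 50160).
Verify against each original: 37797 mod 16 = 5, 37797 mod 3 = 0, 37797 mod 11 = 1, 37797 mod 19 = 6, 37797 mod 5 = 2.

x ≡ 37797 (mod 50160).


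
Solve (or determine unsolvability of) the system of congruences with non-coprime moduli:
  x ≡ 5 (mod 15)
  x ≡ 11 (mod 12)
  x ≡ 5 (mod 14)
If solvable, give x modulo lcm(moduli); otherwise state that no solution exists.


Moduli 15, 12, 14 are not pairwise coprime, so CRT works modulo lcm(m_i) when all pairwise compatibility conditions hold.
Pairwise compatibility: gcd(m_i, m_j) must divide a_i - a_j for every pair.
Merge one congruence at a time:
  Start: x ≡ 5 (mod 15).
  Combine with x ≡ 11 (mod 12): gcd(15, 12) = 3; 11 - 5 = 6, which IS divisible by 3, so compatible.
    Write x = 5 + 15·t and substitute into x ≡ 11 (mod 12): 15·t ≡ 11 − 5 = 6 (mod 12).
    Divide the congruence (and modulus) by g = 3: 5·t ≡ 2 (mod 4).
    Reduce coefficients mod 4: 1·t ≡ 2 (mod 4).
    So t ≡ 2 (mod 4).
    Then x = 5 + 15·2 = 35, valid modulo lcm(15, 12) = 60: x ≡ 35 (mod 60).
  Combine with x ≡ 5 (mod 14): gcd(60, 14) = 2; 5 - 35 = -30, which IS divisible by 2, so compatible.
    Write x = 35 + 60·t and substitute into x ≡ 5 (mod 14): 60·t ≡ 5 − 35 = -30 (mod 14).
    Divide the congruence (and modulus) by g = 2: 30·t ≡ -15 (mod 7).
    Reduce coefficients mod 7: 2·t ≡ 6 (mod 7).
    The inverse of 2 mod 7 is 4 (since 2·4 = 8 = 1·7 + 1), so t ≡ 4·6 = 24 ≡ 3 (mod 7).
    Then x = 35 + 60·3 = 215, valid modulo lcm(60, 14) = 420: x ≡ 215 (mod 420).
Verify: 215 mod 15 = 5, 215 mod 12 = 11, 215 mod 14 = 5.

x ≡ 215 (mod 420).


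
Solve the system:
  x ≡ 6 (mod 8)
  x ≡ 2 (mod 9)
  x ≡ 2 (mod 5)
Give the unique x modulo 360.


Moduli 8, 9, 5 are pairwise coprime; by CRT there is a unique solution modulo M = 8 · 9 · 5 = 360.
Solve pairwise, accumulating the modulus:
  Start with x ≡ 6 (mod 8).
  Combine with x ≡ 2 (mod 9): since gcd(8, 9) = 1, we get a unique residue mod 72.
    Write x = 6 + 8·t and substitute into x ≡ 2 (mod 9): 8·t ≡ 2 − 6 = -4 (mod 9).
    Reduce coefficients mod 9: 8·t ≡ 5 (mod 9).
    The inverse of 8 mod 9 is 8 (since 8·8 = 64 = 7·9 + 1), so t ≡ 8·5 = 40 ≡ 4 (mod 9).
    Then x = 6 + 8·4 = 38, valid modulo lcm(8, 9) = 72: x ≡ 38 (mod 72).
  Combine with x ≡ 2 (mod 5): since gcd(72, 5) = 1, we get a unique residue mod 360.
    Write x = 38 + 72·t and substitute into x ≡ 2 (mod 5): 72·t ≡ 2 − 38 = -36 (mod 5).
    Reduce coefficients mod 5: 2·t ≡ 4 (mod 5).
    The inverse of 2 mod 5 is 3 (since 2·3 = 6 = 1·5 + 1), so t ≡ 3·4 = 12 ≡ 2 (mod 5).
    Then x = 38 + 72·2 = 182, valid modulo lcm(72, 5) = 360: x ≡ 182 (mod 360).
Verify: 182 mod 8 = 6 ✓, 182 mod 9 = 2 ✓, 182 mod 5 = 2 ✓.

x ≡ 182 (mod 360).


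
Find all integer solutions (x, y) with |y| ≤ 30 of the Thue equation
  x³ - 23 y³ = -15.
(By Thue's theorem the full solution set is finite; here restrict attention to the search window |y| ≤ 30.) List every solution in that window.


The equation is x³ - 23y³ = -15. For fixed y, x³ = 23·y³ − 15, so a solution requires the RHS to be a perfect cube.
Strategy: iterate y from -30 to 30, compute RHS = 23·y³ − 15, and check whether it is a (positive or negative) perfect cube.
Check small values of y:
  y = 0: RHS = -15 is not a perfect cube.
  y = 1: RHS = 8 = (2)³ ⇒ x = 2 works.
  y = -1: RHS = -38 is not a perfect cube.
  y = 2: RHS = 169 is not a perfect cube.
  y = -2: RHS = -199 is not a perfect cube.
  y = 3: RHS = 606 is not a perfect cube.
  y = -3: RHS = -636 is not a perfect cube.
Continuing the search up to |y| = 30 finds no further solutions beyond those listed.
Collected solutions: (2, 1).

Solutions (with |y| ≤ 30): (2, 1).


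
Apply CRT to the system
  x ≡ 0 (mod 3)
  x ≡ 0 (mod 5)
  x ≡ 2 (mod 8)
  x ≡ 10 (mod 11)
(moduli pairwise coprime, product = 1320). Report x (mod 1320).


Product of moduli M = 3 · 5 · 8 · 11 = 1320.
Merge one congruence at a time:
  Start: x ≡ 0 (mod 3).
  Combine with x ≡ 0 (mod 5); new modulus lcm = 15.
    Write x = 0 + 3·t and substitute into x ≡ 0 (mod 5): 3·t ≡ 0 − 0 = 0 (mod 5).
    The inverse of 3 mod 5 is 2 (since 3·2 = 6 = 1·5 + 1), so t ≡ 2·0 = 0 ≡ 0 (mod 5).
    Then x = 0 + 3·0 = 0, valid modulo lcm(3, 5) = 15: x ≡ 0 (mod 15).
  Combine with x ≡ 2 (mod 8); new modulus lcm = 120.
    Write x = 0 + 15·t and substitute into x ≡ 2 (mod 8): 15·t ≡ 2 − 0 = 2 (mod 8).
    Reduce coefficients mod 8: 7·t ≡ 2 (mod 8).
    The inverse of 7 mod 8 is 7 (since 7·7 = 49 = 6·8 + 1), so t ≡ 7·2 = 14 ≡ 6 (mod 8).
    Then x = 0 + 15·6 = 90, valid modulo lcm(15, 8) = 120: x ≡ 90 (mod 120).
  Combine with x ≡ 10 (mod 11); new modulus lcm = 1320.
    Write x = 90 + 120·t and substitute into x ≡ 10 (mod 11): 120·t ≡ 10 − 90 = -80 (mod 11).
    Reduce coefficients mod 11: 10·t ≡ 8 (mod 11).
    The inverse of 10 mod 11 is 10 (since 10·10 = 100 = 9·11 + 1), so t ≡ 10·8 = 80 ≡ 3 (mod 11).
    Then x = 90 + 120·3 = 450, valid modulo lcm(120, 11) = 1320: x ≡ 450 (mod 1320).
Verify against each original: 450 mod 3 = 0, 450 mod 5 = 0, 450 mod 8 = 2, 450 mod 11 = 10.

x ≡ 450 (mod 1320).


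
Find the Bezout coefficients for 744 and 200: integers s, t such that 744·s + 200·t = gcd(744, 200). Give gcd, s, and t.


Euclidean algorithm on (744, 200) — divide until remainder is 0:
  744 = 3 · 200 + 144
  200 = 1 · 144 + 56
  144 = 2 · 56 + 32
  56 = 1 · 32 + 24
  32 = 1 · 24 + 8
  24 = 3 · 8 + 0
gcd(744, 200) = 8.
Track Bezout coefficients alongside the remainders: start with r₀ = 744 = a·1 + b·0 (s = 1, t = 0) and r₁ = 200 = a·0 + b·1 (s = 0, t = 1); each new remainder r_{k+1} = r_{k-1} − q_k·r_k inherits s_{k+1} = s_{k-1} − q_k·s_k, t_{k+1} = t_{k-1} − q_k·t_k, so r_k = a·s_k + b·t_k at every step:
  q = 3: r = 144, s = 1 − 3·0 = 1, t = 0 − 3·1 = -3  (check: 744·1 + 200·(-3) = 144)
  q = 1: r = 56, s = 0 − 1·1 = -1, t = 1 − 1·(-3) = 4  (check: 744·(-1) + 200·4 = 56)
  q = 2: r = 32, s = 1 − 2·(-1) = 3, t = -3 − 2·4 = -11  (check: 744·3 + 200·(-11) = 32)
  q = 1: r = 24, s = -1 − 1·3 = -4, t = 4 − 1·(-11) = 15  (check: 744·(-4) + 200·15 = 24)
  q = 1: r = 8, s = 3 − 1·(-4) = 7, t = -11 − 1·15 = -26  (check: 744·7 + 200·(-26) = 8)
The row with r = 8 (the gcd) gives the Bezout coefficients s = 7, t = -26.
Result: 744 · (7) + 200 · (-26) = 8.

gcd(744, 200) = 8; s = 7, t = -26 (check: 744·7 + 200·(-26) = 8).


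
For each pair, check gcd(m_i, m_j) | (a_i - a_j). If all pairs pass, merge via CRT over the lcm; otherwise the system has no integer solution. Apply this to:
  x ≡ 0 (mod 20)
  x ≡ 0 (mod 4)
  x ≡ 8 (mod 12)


Moduli 20, 4, 12 are not pairwise coprime, so CRT works modulo lcm(m_i) when all pairwise compatibility conditions hold.
Pairwise compatibility: gcd(m_i, m_j) must divide a_i - a_j for every pair.
Merge one congruence at a time:
  Start: x ≡ 0 (mod 20).
  Combine with x ≡ 0 (mod 4): gcd(20, 4) = 4; 0 - 0 = 0, which IS divisible by 4, so compatible.
    Write x = 0 + 20·t and substitute into x ≡ 0 (mod 4): 20·t ≡ 0 − 0 = 0 (mod 4).
    Divide the congruence (and modulus) by g = 4: 5·t ≡ 0 (mod 1).
    Modulo 1 every t works; take t = 0.
    Then x = 0 + 20·0 = 0, valid modulo lcm(20, 4) = 20: x ≡ 0 (mod 20).
  Combine with x ≡ 8 (mod 12): gcd(20, 12) = 4; 8 - 0 = 8, which IS divisible by 4, so compatible.
    Write x = 0 + 20·t and substitute into x ≡ 8 (mod 12): 20·t ≡ 8 − 0 = 8 (mod 12).
    Divide the congruence (and modulus) by g = 4: 5·t ≡ 2 (mod 3).
    Reduce coefficients mod 3: 2·t ≡ 2 (mod 3).
    The inverse of 2 mod 3 is 2 (since 2·2 = 4 = 1·3 + 1), so t ≡ 2·2 = 4 ≡ 1 (mod 3).
    Then x = 0 + 20·1 = 20, valid modulo lcm(20, 12) = 60: x ≡ 20 (mod 60).
Verify: 20 mod 20 = 0, 20 mod 4 = 0, 20 mod 12 = 8.

x ≡ 20 (mod 60).


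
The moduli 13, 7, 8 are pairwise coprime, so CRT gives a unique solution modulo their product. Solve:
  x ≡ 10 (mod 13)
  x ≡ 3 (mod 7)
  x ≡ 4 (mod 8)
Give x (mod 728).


Moduli 13, 7, 8 are pairwise coprime; by CRT there is a unique solution modulo M = 13 · 7 · 8 = 728.
Solve pairwise, accumulating the modulus:
  Start with x ≡ 10 (mod 13).
  Combine with x ≡ 3 (mod 7): since gcd(13, 7) = 1, we get a unique residue mod 91.
    Write x = 10 + 13·t and substitute into x ≡ 3 (mod 7): 13·t ≡ 3 − 10 = -7 (mod 7).
    Reduce coefficients mod 7: 6·t ≡ 0 (mod 7).
    The inverse of 6 mod 7 is 6 (since 6·6 = 36 = 5·7 + 1), so t ≡ 6·0 = 0 ≡ 0 (mod 7).
    Then x = 10 + 13·0 = 10, valid modulo lcm(13, 7) = 91: x ≡ 10 (mod 91).
  Combine with x ≡ 4 (mod 8): since gcd(91, 8) = 1, we get a unique residue mod 728.
    Write x = 10 + 91·t and substitute into x ≡ 4 (mod 8): 91·t ≡ 4 − 10 = -6 (mod 8).
    Reduce coefficients mod 8: 3·t ≡ 2 (mod 8).
    The inverse of 3 mod 8 is 3 (since 3·3 = 9 = 1·8 + 1), so t ≡ 3·2 = 6 ≡ 6 (mod 8).
    Then x = 10 + 91·6 = 556, valid modulo lcm(91, 8) = 728: x ≡ 556 (mod 728).
Verify: 556 mod 13 = 10 ✓, 556 mod 7 = 3 ✓, 556 mod 8 = 4 ✓.

x ≡ 556 (mod 728).


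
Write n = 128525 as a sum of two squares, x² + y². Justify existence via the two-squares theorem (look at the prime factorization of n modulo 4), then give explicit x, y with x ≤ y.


Step 1: Factor n = 128525 = 5^2 · 53 · 97.
Step 2: Check the mod-4 condition on each prime factor: 5 ≡ 1 (mod 4), exponent 2; 53 ≡ 1 (mod 4), exponent 1; 97 ≡ 1 (mod 4), exponent 1.
All primes ≡ 3 (mod 4) appear to even exponent (or don't appear), so by the two-squares theorem n IS expressible as a sum of two squares.
Step 3: Build a representation. Group n = k² · m with k = 5 and m = 53 · 97 = 5141 (a product of primes ≡ 1 (mod 4)); a representation of m scales to one of n via (k·x)² + (k·y)² = k²(x² + y²). Each prime p ≡ 1 (mod 4) is itself a sum of two squares; find a² by testing p − a² for a perfect square:
  53: 53 − 1² = 52, 53 − 2² = 49 = 7² ⇒ 53 = 2² + 7².
  97: 97 − 1² = 96, 97 − 2² = 93, 97 − 3² = 88, 97 − 4² = 81 = 9² ⇒ 97 = 4² + 9².
  Combine using the Brahmagupta–Fibonacci identity (a² + b²)(c² + d²) = (ac − bd)² + (ad + bc)² = (ac + bd)² + (ad − bc)²:
  53 · 97 = 5141: from (2² + 7²)(4² + 9²), take (2·4 − 7·9, 2·9 + 7·4) = (8 − 63, 18 + 28) = (-55, 46); dropping signs (only squares matter) gives (55, 46); check 55² + 46² = 3025 + 2116 = 5141 ✓.
  Scale by k = 5: (5·55, 5·46) = (275, 230).
Step 4: Order so x ≤ y and verify: 230² + 275² = 52900 + 75625 = 128525 = n. ✓

n = 128525 = 230² + 275² (one valid representation with x ≤ y).


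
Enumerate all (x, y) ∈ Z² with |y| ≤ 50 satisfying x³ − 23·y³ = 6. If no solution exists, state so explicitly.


The equation is x³ - 23y³ = 6. For fixed y, x³ = 23·y³ + 6, so a solution requires the RHS to be a perfect cube.
Strategy: iterate y from -50 to 50, compute RHS = 23·y³ + 6, and check whether it is a (positive or negative) perfect cube.
Check small values of y:
  y = 0: RHS = 6 is not a perfect cube.
  y = 1: RHS = 29 is not a perfect cube.
  y = -1: RHS = -17 is not a perfect cube.
  y = 2: RHS = 190 is not a perfect cube.
  y = -2: RHS = -178 is not a perfect cube.
  y = 3: RHS = 627 is not a perfect cube.
  y = -3: RHS = -615 is not a perfect cube.
Continuing the search up to |y| = 50 finds no solutions either.
No (x, y) in the scanned range satisfies the equation.

No integer solutions with |y| ≤ 50.


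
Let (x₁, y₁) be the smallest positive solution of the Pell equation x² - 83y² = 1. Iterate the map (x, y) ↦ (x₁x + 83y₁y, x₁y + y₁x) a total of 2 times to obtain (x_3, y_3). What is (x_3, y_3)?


Step 1: Find the fundamental solution (x₁, y₁) of x² - 83y² = 1.
  Expand √83 as a continued fraction. a₀ = ⌊√83⌋ = 9; iterate m_{k+1} = d_k·a_k − m_k, d_{k+1} = (83 − m_{k+1}²)/d_k, a_{k+1} = ⌊(a₀ + m_{k+1})/d_{k+1}⌋ (starting m₀ = 0, d₀ = 1), with convergents p_k = a_k·p_{k-1} + p_{k-2}, q_k = a_k·q_{k-1} + q_{k-2} (p₋₁ = 1, q₋₁ = 0):
  k = 0: a₀ = 9; p₀/q₀ = 9/1; p₀² − 83·q₀² = 81 − 83 = -2.
  k = 1: m = 9, d = 2, a = ⌊(9 + 9)/2⌋ = 9; p/q = (9·9 + 1)/(9·1 + 0) = 82/9; p² − 83·q² = 6724 − 6723 = 1.
  The first convergent with p² − 83·q² = 1 gives the fundamental solution (x₁, y₁) = (82, 9).
Step 2: Apply the recurrence (x_{n+1}, y_{n+1}) = (x₁x_n + 83y₁y_n, x₁y_n + y₁x_n) repeatedly.
  From (x_1, y_1) = (82, 9): x_2 = 82·82 + 83·9·9 = 13447; y_2 = 82·9 + 9·82 = 1476.
  From (x_2, y_2) = (13447, 1476): x_3 = 82·13447 + 83·9·1476 = 2205226; y_3 = 82·1476 + 9·13447 = 242055.
Step 3: Verify x_3² - 83·y_3² = 4863021711076 - 4863021711075 = 1 (should be 1). ✓

(x_1, y_1) = (82, 9); (x_3, y_3) = (2205226, 242055).


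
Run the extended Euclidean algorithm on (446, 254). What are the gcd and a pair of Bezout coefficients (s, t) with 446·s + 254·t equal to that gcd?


Euclidean algorithm on (446, 254) — divide until remainder is 0:
  446 = 1 · 254 + 192
  254 = 1 · 192 + 62
  192 = 3 · 62 + 6
  62 = 10 · 6 + 2
  6 = 3 · 2 + 0
gcd(446, 254) = 2.
Track Bezout coefficients alongside the remainders: start with r₀ = 446 = a·1 + b·0 (s = 1, t = 0) and r₁ = 254 = a·0 + b·1 (s = 0, t = 1); each new remainder r_{k+1} = r_{k-1} − q_k·r_k inherits s_{k+1} = s_{k-1} − q_k·s_k, t_{k+1} = t_{k-1} − q_k·t_k, so r_k = a·s_k + b·t_k at every step:
  q = 1: r = 192, s = 1 − 1·0 = 1, t = 0 − 1·1 = -1  (check: 446·1 + 254·(-1) = 192)
  q = 1: r = 62, s = 0 − 1·1 = -1, t = 1 − 1·(-1) = 2  (check: 446·(-1) + 254·2 = 62)
  q = 3: r = 6, s = 1 − 3·(-1) = 4, t = -1 − 3·2 = -7  (check: 446·4 + 254·(-7) = 6)
  q = 10: r = 2, s = -1 − 10·4 = -41, t = 2 − 10·(-7) = 72  (check: 446·(-41) + 254·72 = 2)
The row with r = 2 (the gcd) gives the Bezout coefficients s = -41, t = 72.
Result: 446 · (-41) + 254 · (72) = 2.

gcd(446, 254) = 2; s = -41, t = 72 (check: 446·(-41) + 254·72 = 2).


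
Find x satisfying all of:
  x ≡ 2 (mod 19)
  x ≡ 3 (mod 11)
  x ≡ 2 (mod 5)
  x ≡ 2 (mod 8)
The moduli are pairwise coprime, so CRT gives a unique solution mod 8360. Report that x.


Product of moduli M = 19 · 11 · 5 · 8 = 8360.
Merge one congruence at a time:
  Start: x ≡ 2 (mod 19).
  Combine with x ≡ 3 (mod 11); new modulus lcm = 209.
    Write x = 2 + 19·t and substitute into x ≡ 3 (mod 11): 19·t ≡ 3 − 2 = 1 (mod 11).
    Reduce coefficients mod 11: 8·t ≡ 1 (mod 11).
    The inverse of 8 mod 11 is 7 (since 8·7 = 56 = 5·11 + 1), so t ≡ 7·1 = 7 ≡ 7 (mod 11).
    Then x = 2 + 19·7 = 135, valid modulo lcm(19, 11) = 209: x ≡ 135 (mod 209).
  Combine with x ≡ 2 (mod 5); new modulus lcm = 1045.
    Write x = 135 + 209·t and substitute into x ≡ 2 (mod 5): 209·t ≡ 2 − 135 = -133 (mod 5).
    Reduce coefficients mod 5: 4·t ≡ 2 (mod 5).
    The inverse of 4 mod 5 is 4 (since 4·4 = 16 = 3·5 + 1), so t ≡ 4·2 = 8 ≡ 3 (mod 5).
    Then x = 135 + 209·3 = 762, valid modulo lcm(209, 5) = 1045: x ≡ 762 (mod 1045).
  Combine with x ≡ 2 (mod 8); new modulus lcm = 8360.
    Write x = 762 + 1045·t and substitute into x ≡ 2 (mod 8): 1045·t ≡ 2 − 762 = -760 (mod 8).
    Reduce coefficients mod 8: 5·t ≡ 0 (mod 8).
    The inverse of 5 mod 8 is 5 (since 5·5 = 25 = 3·8 + 1), so t ≡ 5·0 = 0 ≡ 0 (mod 8).
    Then x = 762 + 1045·0 = 762, valid modulo lcm(1045, 8) = 8360: x ≡ 762 (mod 8360).
Verify against each original: 762 mod 19 = 2, 762 mod 11 = 3, 762 mod 5 = 2, 762 mod 8 = 2.

x ≡ 762 (mod 8360).


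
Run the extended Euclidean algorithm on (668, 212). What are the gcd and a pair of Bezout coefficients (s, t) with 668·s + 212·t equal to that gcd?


Euclidean algorithm on (668, 212) — divide until remainder is 0:
  668 = 3 · 212 + 32
  212 = 6 · 32 + 20
  32 = 1 · 20 + 12
  20 = 1 · 12 + 8
  12 = 1 · 8 + 4
  8 = 2 · 4 + 0
gcd(668, 212) = 4.
Track Bezout coefficients alongside the remainders: start with r₀ = 668 = a·1 + b·0 (s = 1, t = 0) and r₁ = 212 = a·0 + b·1 (s = 0, t = 1); each new remainder r_{k+1} = r_{k-1} − q_k·r_k inherits s_{k+1} = s_{k-1} − q_k·s_k, t_{k+1} = t_{k-1} − q_k·t_k, so r_k = a·s_k + b·t_k at every step:
  q = 3: r = 32, s = 1 − 3·0 = 1, t = 0 − 3·1 = -3  (check: 668·1 + 212·(-3) = 32)
  q = 6: r = 20, s = 0 − 6·1 = -6, t = 1 − 6·(-3) = 19  (check: 668·(-6) + 212·19 = 20)
  q = 1: r = 12, s = 1 − 1·(-6) = 7, t = -3 − 1·19 = -22  (check: 668·7 + 212·(-22) = 12)
  q = 1: r = 8, s = -6 − 1·7 = -13, t = 19 − 1·(-22) = 41  (check: 668·(-13) + 212·41 = 8)
  q = 1: r = 4, s = 7 − 1·(-13) = 20, t = -22 − 1·41 = -63  (check: 668·20 + 212·(-63) = 4)
The row with r = 4 (the gcd) gives the Bezout coefficients s = 20, t = -63.
Result: 668 · (20) + 212 · (-63) = 4.

gcd(668, 212) = 4; s = 20, t = -63 (check: 668·20 + 212·(-63) = 4).


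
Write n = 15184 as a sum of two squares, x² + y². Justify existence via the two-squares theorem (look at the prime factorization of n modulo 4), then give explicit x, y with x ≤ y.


Step 1: Factor n = 15184 = 2^4 · 13 · 73.
Step 2: Check the mod-4 condition on each prime factor: 2 = 2 (special); 13 ≡ 1 (mod 4), exponent 1; 73 ≡ 1 (mod 4), exponent 1.
All primes ≡ 3 (mod 4) appear to even exponent (or don't appear), so by the two-squares theorem n IS expressible as a sum of two squares.
Step 3: Build a representation. Group n = k² · m with k = 4 and m = 13 · 73 = 949 (a product of primes ≡ 1 (mod 4)); a representation of m scales to one of n via (k·x)² + (k·y)² = k²(x² + y²). Each prime p ≡ 1 (mod 4) is itself a sum of two squares; find a² by testing p − a² for a perfect square:
  13: 13 − 1² = 12, 13 − 2² = 9 = 3² ⇒ 13 = 2² + 3².
  73: 73 − 1² = 72, 73 − 2² = 69, 73 − 3² = 64 = 8² ⇒ 73 = 3² + 8².
  Combine using the Brahmagupta–Fibonacci identity (a² + b²)(c² + d²) = (ac − bd)² + (ad + bc)² = (ac + bd)² + (ad − bc)²:
  13 · 73 = 949: from (2² + 3²)(3² + 8²), take (2·3 − 3·8, 2·8 + 3·3) = (6 − 24, 16 + 9) = (-18, 25); dropping signs (only squares matter) gives (18, 25); check 18² + 25² = 324 + 625 = 949 ✓.
  Scale by k = 4: (4·18, 4·25) = (72, 100).
Step 4: Order so x ≤ y and verify: 72² + 100² = 5184 + 10000 = 15184 = n. ✓

n = 15184 = 72² + 100² (one valid representation with x ≤ y).


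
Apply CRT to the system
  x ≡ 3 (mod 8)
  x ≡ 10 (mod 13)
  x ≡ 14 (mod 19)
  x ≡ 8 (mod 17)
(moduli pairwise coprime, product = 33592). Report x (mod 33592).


Product of moduli M = 8 · 13 · 19 · 17 = 33592.
Merge one congruence at a time:
  Start: x ≡ 3 (mod 8).
  Combine with x ≡ 10 (mod 13); new modulus lcm = 104.
    Write x = 3 + 8·t and substitute into x ≡ 10 (mod 13): 8·t ≡ 10 − 3 = 7 (mod 13).
    The inverse of 8 mod 13 is 5 (since 8·5 = 40 = 3·13 + 1), so t ≡ 5·7 = 35 ≡ 9 (mod 13).
    Then x = 3 + 8·9 = 75, valid modulo lcm(8, 13) = 104: x ≡ 75 (mod 104).
  Combine with x ≡ 14 (mod 19); new modulus lcm = 1976.
    Write x = 75 + 104·t and substitute into x ≡ 14 (mod 19): 104·t ≡ 14 − 75 = -61 (mod 19).
    Reduce coefficients mod 19: 9·t ≡ 15 (mod 19).
    The inverse of 9 mod 19 is 17 (since 9·17 = 153 = 8·19 + 1), so t ≡ 17·15 = 255 ≡ 8 (mod 19).
    Then x = 75 + 104·8 = 907, valid modulo lcm(104, 19) = 1976: x ≡ 907 (mod 1976).
  Combine with x ≡ 8 (mod 17); new modulus lcm = 33592.
    Write x = 907 + 1976·t and substitute into x ≡ 8 (mod 17): 1976·t ≡ 8 − 907 = -899 (mod 17).
    Reduce coefficients mod 17: 4·t ≡ 2 (mod 17).
    The inverse of 4 mod 17 is 13 (since 4·13 = 52 = 3·17 + 1), so t ≡ 13·2 = 26 ≡ 9 (mod 17).
    Then x = 907 + 1976·9 = 18691, valid modulo lcm(1976, 17) = 33592: x ≡ 18691 (mod 33592).
Verify against each original: 18691 mod 8 = 3, 18691 mod 13 = 10, 18691 mod 19 = 14, 18691 mod 17 = 8.

x ≡ 18691 (mod 33592).


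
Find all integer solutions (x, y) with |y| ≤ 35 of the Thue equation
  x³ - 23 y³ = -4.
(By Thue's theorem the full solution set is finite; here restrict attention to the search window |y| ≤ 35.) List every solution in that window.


The equation is x³ - 23y³ = -4. For fixed y, x³ = 23·y³ − 4, so a solution requires the RHS to be a perfect cube.
Strategy: iterate y from -35 to 35, compute RHS = 23·y³ − 4, and check whether it is a (positive or negative) perfect cube.
Check small values of y:
  y = 0: RHS = -4 is not a perfect cube.
  y = 1: RHS = 19 is not a perfect cube.
  y = -1: RHS = -27 = (-3)³ ⇒ x = -3 works.
  y = 2: RHS = 180 is not a perfect cube.
  y = -2: RHS = -188 is not a perfect cube.
  y = 3: RHS = 617 is not a perfect cube.
  y = -3: RHS = -625 is not a perfect cube.
Continuing the search up to |y| = 35 finds no further solutions beyond those listed.
Collected solutions: (-3, -1).

Solutions (with |y| ≤ 35): (-3, -1).


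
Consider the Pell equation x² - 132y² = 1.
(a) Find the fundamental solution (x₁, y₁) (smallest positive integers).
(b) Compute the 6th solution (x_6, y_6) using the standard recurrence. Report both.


Step 1: Find the fundamental solution (x₁, y₁) of x² - 132y² = 1.
  Expand √132 as a continued fraction. a₀ = ⌊√132⌋ = 11; iterate m_{k+1} = d_k·a_k − m_k, d_{k+1} = (132 − m_{k+1}²)/d_k, a_{k+1} = ⌊(a₀ + m_{k+1})/d_{k+1}⌋ (starting m₀ = 0, d₀ = 1), with convergents p_k = a_k·p_{k-1} + p_{k-2}, q_k = a_k·q_{k-1} + q_{k-2} (p₋₁ = 1, q₋₁ = 0):
  k = 0: a₀ = 11; p₀/q₀ = 11/1; p₀² − 132·q₀² = 121 − 132 = -11.
  k = 1: m = 11, d = 11, a = ⌊(11 + 11)/11⌋ = 2; p/q = (2·11 + 1)/(2·1 + 0) = 23/2; p² − 132·q² = 529 − 528 = 1.
  The first convergent with p² − 132·q² = 1 gives the fundamental solution (x₁, y₁) = (23, 2).
Step 2: Apply the recurrence (x_{n+1}, y_{n+1}) = (x₁x_n + 132y₁y_n, x₁y_n + y₁x_n) repeatedly.
  From (x_1, y_1) = (23, 2): x_2 = 23·23 + 132·2·2 = 1057; y_2 = 23·2 + 2·23 = 92.
  From (x_2, y_2) = (1057, 92): x_3 = 23·1057 + 132·2·92 = 48599; y_3 = 23·92 + 2·1057 = 4230.
  From (x_3, y_3) = (48599, 4230): x_4 = 23·48599 + 132·2·4230 = 2234497; y_4 = 23·4230 + 2·48599 = 194488.
  From (x_4, y_4) = (2234497, 194488): x_5 = 23·2234497 + 132·2·194488 = 102738263; y_5 = 23·194488 + 2·2234497 = 8942218.
  From (x_5, y_5) = (102738263, 8942218): x_6 = 23·102738263 + 132·2·8942218 = 4723725601; y_6 = 23·8942218 + 2·102738263 = 411147540.
Step 3: Verify x_6² - 132·y_6² = 22313583553542811201 - 22313583553542811200 = 1 (should be 1). ✓

(x_1, y_1) = (23, 2); (x_6, y_6) = (4723725601, 411147540).


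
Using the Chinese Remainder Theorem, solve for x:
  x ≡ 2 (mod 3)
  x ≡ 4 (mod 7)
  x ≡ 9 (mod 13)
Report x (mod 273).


Moduli 3, 7, 13 are pairwise coprime; by CRT there is a unique solution modulo M = 3 · 7 · 13 = 273.
Solve pairwise, accumulating the modulus:
  Start with x ≡ 2 (mod 3).
  Combine with x ≡ 4 (mod 7): since gcd(3, 7) = 1, we get a unique residue mod 21.
    Write x = 2 + 3·t and substitute into x ≡ 4 (mod 7): 3·t ≡ 4 − 2 = 2 (mod 7).
    The inverse of 3 mod 7 is 5 (since 3·5 = 15 = 2·7 + 1), so t ≡ 5·2 = 10 ≡ 3 (mod 7).
    Then x = 2 + 3·3 = 11, valid modulo lcm(3, 7) = 21: x ≡ 11 (mod 21).
  Combine with x ≡ 9 (mod 13): since gcd(21, 13) = 1, we get a unique residue mod 273.
    Write x = 11 + 21·t and substitute into x ≡ 9 (mod 13): 21·t ≡ 9 − 11 = -2 (mod 13).
    Reduce coefficients mod 13: 8·t ≡ 11 (mod 13).
    The inverse of 8 mod 13 is 5 (since 8·5 = 40 = 3·13 + 1), so t ≡ 5·11 = 55 ≡ 3 (mod 13).
    Then x = 11 + 21·3 = 74, valid modulo lcm(21, 13) = 273: x ≡ 74 (mod 273).
Verify: 74 mod 3 = 2 ✓, 74 mod 7 = 4 ✓, 74 mod 13 = 9 ✓.

x ≡ 74 (mod 273).


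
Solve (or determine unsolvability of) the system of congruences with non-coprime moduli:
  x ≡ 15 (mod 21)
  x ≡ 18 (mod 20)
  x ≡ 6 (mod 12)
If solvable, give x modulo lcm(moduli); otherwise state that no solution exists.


Moduli 21, 20, 12 are not pairwise coprime, so CRT works modulo lcm(m_i) when all pairwise compatibility conditions hold.
Pairwise compatibility: gcd(m_i, m_j) must divide a_i - a_j for every pair.
Merge one congruence at a time:
  Start: x ≡ 15 (mod 21).
  Combine with x ≡ 18 (mod 20): gcd(21, 20) = 1; 18 - 15 = 3, which IS divisible by 1, so compatible.
    Write x = 15 + 21·t and substitute into x ≡ 18 (mod 20): 21·t ≡ 18 − 15 = 3 (mod 20).
    Reduce coefficients mod 20: 1·t ≡ 3 (mod 20).
    So t ≡ 3 (mod 20).
    Then x = 15 + 21·3 = 78, valid modulo lcm(21, 20) = 420: x ≡ 78 (mod 420).
  Combine with x ≡ 6 (mod 12): gcd(420, 12) = 12; 6 - 78 = -72, which IS divisible by 12, so compatible.
    Write x = 78 + 420·t and substitute into x ≡ 6 (mod 12): 420·t ≡ 6 − 78 = -72 (mod 12).
    Divide the congruence (and modulus) by g = 12: 35·t ≡ -6 (mod 1).
    Modulo 1 every t works; take t = 0.
    Then x = 78 + 420·0 = 78, valid modulo lcm(420, 12) = 420: x ≡ 78 (mod 420).
Verify: 78 mod 21 = 15, 78 mod 20 = 18, 78 mod 12 = 6.

x ≡ 78 (mod 420).
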